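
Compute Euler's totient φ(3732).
φ is multiplicative, with φ(p^e) = p^e − p^(e−1). Factorise 3732 = 2^2 · 3 · 311. Then
  φ(3732) = (2^2 − 2^1) · (3 − 1) · (311 − 1) = 2 · 2 · 310 = 1240.

Final answer: φ(3732) = 1240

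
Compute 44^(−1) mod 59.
44^(−1) ≡ 55 (mod 59)

Apply the extended Euclidean algorithm to (59, 44), tracking rows (r, s, t) with s·59 + t·44 = r. Each division r_prev = q·r_cur + r_new produces the new row as (previous row) − q·(current row):
  row A: (59, 1, 0)   [1·59 + 0·44 = 59]
  row B: (44, 0, 1)   [0·59 + 1·44 = 44]
  59 = 1·44 + 15   → row C = row A − 1·row B = (15, 1, −1)   [check: 1·59 − 1·44 = 15]
  44 = 2·15 + 14   → row D = row B − 2·row C = (14, −2, 3)   [check: −2·59 + 3·44 = 14]
  15 = 1·14 + 1   → row E = row C − 1·row D = (1, 3, −4)   [check: 3·59 − 4·44 = 1]
  14 = 14·1 + 0   → remainder 0, stop. gcd = 1 (last nonzero row E).
The gcd is 1, so 44 is invertible mod 59. The last nonzero row gives 3·59 − 4·44 = 1, so t = −4. So 44^(−1) ≡ −4 ≡ 55 (mod 59). Verify: 44 · 55 = 2420 ≡ 1 (mod 59). ✓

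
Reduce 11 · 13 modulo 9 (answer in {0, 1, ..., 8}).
8

Reduce the factors first: 11 ≡ 2, 13 ≡ 4 (mod 9), so 11 · 13 ≡ 2 · 4 (mod 9). 2 · 4 = 8. Dividing by 9: 8 = 0·9 + 8. So (11 · 13) mod 9 = 8.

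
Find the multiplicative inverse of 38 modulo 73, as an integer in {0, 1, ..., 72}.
Apply the extended Euclidean algorithm to (73, 38), tracking rows (r, s, t) with s·73 + t·38 = r. Each division r_prev = q·r_cur + r_new produces the new row as (previous row) − q·(current row):
  row A: (73, 1, 0)   [1·73 + 0·38 = 73]
  row B: (38, 0, 1)   [0·73 + 1·38 = 38]
  73 = 1·38 + 35   → row C = row A − 1·row B = (35, 1, −1)   [check: 1·73 − 1·38 = 35]
  38 = 1·35 + 3   → row D = row B − 1·row C = (3, −1, 2)   [check: −1·73 + 2·38 = 3]
  35 = 11·3 + 2   → row E = row C − 11·row D = (2, 12, −23)   [check: 12·73 − 23·38 = 2]
  3 = 1·2 + 1   → row F = row D − 1·row E = (1, −13, 25)   [check: −13·73 + 25·38 = 1]
  2 = 2·1 + 0   → remainder 0, stop. gcd = 1 (last nonzero row F).
The gcd is 1, so 38 is invertible mod 73. The last nonzero row gives −13·73 + 25·38 = 1, so t = 25. So 38^(−1) ≡ 25 (mod 73). Verify: 38 · 25 = 950 ≡ 1 (mod 73). ✓

Final answer: 38^(−1) ≡ 25 (mod 73)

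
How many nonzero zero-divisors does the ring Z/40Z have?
Z/40Z has 23 nonzero zero-divisors

In Z/40Z each nonzero element is either a unit (gcd with 40 is 1) or a zero-divisor (gcd > 1). The number of units is φ(40): factorise 40 = 2^3 · 5, so φ(40) = (2^3 − 2^2) · (5 − 1) = 4 · 4 = 16. The nonzero elements number 40 − 1 = 39. Hence the nonzero zero-divisors number 39 − 16 = 23.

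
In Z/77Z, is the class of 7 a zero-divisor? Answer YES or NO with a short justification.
gcd(7, 77) = 7 > 1, so 7 is not a unit in Z/77Z. In Z/nZ every nonzero non-unit is a zero-divisor: explicitly, take b = 77/gcd = 11 ≠ 0 (mod 77); then 7·11 = 77 = 1·77, i.e. 7·11 ≡ 0 (mod 77). So 7 is a zero-divisor.

Final answer: YES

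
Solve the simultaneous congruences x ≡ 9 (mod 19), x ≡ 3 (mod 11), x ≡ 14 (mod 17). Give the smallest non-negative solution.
The moduli 19, 11, 17 are pairwise coprime, so by the CRT there is a unique solution mod 19·11·17 = 3553.
Solve by successive substitution. Start with x ≡ 9 (mod 19).
  Combine with x ≡ 3 (mod 11): write x = 9 + 19·t and require 9 + 19·t ≡ 3 (mod 11), i.e. 19·t ≡ 3 − 9 ≡ 5 (mod 11). Since 19^(−1) ≡ 7 (mod 11) (19 ≡ 8 (mod 11)), t ≡ 7·5 ≡ 2 (mod 11). So x ≡ 9 + 19·2 = 47 (mod 209).
  Combine with x ≡ 14 (mod 17): write x = 47 + 209·t and require 47 + 209·t ≡ 14 (mod 17), i.e. 209·t ≡ 14 − 47 ≡ 1 (mod 17). Since 209^(−1) ≡ 7 (mod 17) (209 ≡ 5 (mod 17)), t ≡ 7·1 ≡ 7 (mod 17). So x ≡ 47 + 209·7 = 1510 (mod 3553).
Unique solution in [0, 3553): x = 1510.

Final answer: x ≡ 1510 (mod 3553); the representative in [0, 3553) is 1510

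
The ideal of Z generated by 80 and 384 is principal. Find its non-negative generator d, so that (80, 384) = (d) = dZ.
(80, 384) = (16); d = 16

In the PID Z, (a, b) is generated by gcd(a, b). Compute gcd(384, 80) with the extended Euclidean algorithm, tracking rows (r, s, t) with s·384 + t·80 = r:
  row A: (384, 1, 0)   [1·384 + 0·80 = 384]
  row B: (80, 0, 1)   [0·384 + 1·80 = 80]
  384 = 4·80 + 64   → row C = row A − 4·row B = (64, 1, −4)   [check: 1·384 − 4·80 = 64]
  80 = 1·64 + 16   → row D = row B − 1·row C = (16, −1, 5)   [check: −1·384 + 5·80 = 16]
  64 = 4·16 + 0   → remainder 0, stop. gcd = 16 (last nonzero row D).
So gcd(80, 384) = 16, with Bézout identity −1·384 + 5·80 = 16. Containment (⊇): the Bézout identity exhibits 16 as an element of (80, 384), giving (16) ⊆ (80, 384). Containment (⊆): since 16 | 80 and 16 | 384 (80 = 16·5, 384 = 16·24), every Z-linear combination of 80 and 384 is divisible by 16, so (80, 384) ⊆ (16). Therefore (80, 384) = (16), d = 16.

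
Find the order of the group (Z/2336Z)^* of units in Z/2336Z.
(Z/2336Z)^* consists of the classes a with gcd(a, 2336) = 1, so its order is φ(2336). φ is multiplicative, with φ(p^e) = p^e − p^(e−1). Factorise 2336 = 2^5 · 73. Then
  φ(2336) = (2^5 − 2^4) · (73 − 1) = 16 · 72 = 1152.
Thus |(Z/2336Z)^*| = 1152.

Final answer: |(Z/2336Z)^*| = 1152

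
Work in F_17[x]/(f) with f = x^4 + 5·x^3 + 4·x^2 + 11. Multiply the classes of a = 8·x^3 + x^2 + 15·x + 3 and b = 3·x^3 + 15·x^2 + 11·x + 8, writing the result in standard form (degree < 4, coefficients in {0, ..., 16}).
Multiply as integer polynomials: a · b = 24·x^6 + 123·x^5 + 148·x^4 + 309·x^3 + 218·x^2 + 153·x + 24. Reducing coefficients mod 17: a · b ≡ 7·x^6 + 4·x^5 + 12·x^4 + 3·x^3 + 14·x^2 + 7. Now divide by f(x) = x^4 + 5·x^3 + 4·x^2 + 11 in F_17[x], eliminating the leading term at each step:
  leading term 7·x^6: subtract (7·x^2)·f(x) = 7·x^6 + x^5 + 11·x^4 + 9·x^2, leaving 3·x^5 + x^4 + 3·x^3 + 5·x^2 + 7 (coefficients mod 17)
  leading term 3·x^5: subtract (3·x)·f(x) = 3·x^5 + 15·x^4 + 12·x^3 + 16·x, leaving 3·x^4 + 8·x^3 + 5·x^2 + x + 7 (coefficients mod 17)
  leading term 3·x^4: subtract (3)·f(x) = 3·x^4 + 15·x^3 + 12·x^2 + 16, leaving 10·x^3 + 10·x^2 + x + 8 (coefficients mod 17)
The degree is now < 4, so this is the remainder. Hence a · b ≡ 10·x^3 + 10·x^2 + x + 8 in F_17[x]/(f).

Final answer: a · b ≡ 10·x^3 + 10·x^2 + x + 8 (mod f(x))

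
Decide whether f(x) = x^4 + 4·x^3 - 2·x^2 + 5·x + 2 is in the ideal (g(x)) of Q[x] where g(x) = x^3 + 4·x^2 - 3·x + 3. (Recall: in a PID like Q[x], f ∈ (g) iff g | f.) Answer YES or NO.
NO

In Q[x] the ideal (g) consists of all multiples of g, so f ∈ (g) iff g | f, i.e. iff the remainder of f on division by g is 0. Divide f by g (g is monic, so eliminate the leading term of the running remainder at each step):
  leading term x^4: subtract (x)·g(x) = x^4 + 4·x^3 - 3·x^2 + 3·x, leaving x^2 + 2·x + 2
The remainder r(x) = x^2 + 2·x + 2 ≠ 0 (and deg r < deg g), so g ∤ f, i.e. f ∉ (g).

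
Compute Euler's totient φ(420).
φ is multiplicative, with φ(p^e) = p^e − p^(e−1). Factorise 420 = 2^2 · 3 · 5 · 7. Then
  φ(420) = (2^2 − 2^1) · (3 − 1) · (5 − 1) · (7 − 1) = 2 · 2 · 4 · 6 = 96.

Final answer: φ(420) = 96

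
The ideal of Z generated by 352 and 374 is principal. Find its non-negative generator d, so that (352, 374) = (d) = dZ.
(352, 374) = (22); d = 22

In the PID Z, (a, b) is generated by gcd(a, b). Compute gcd(374, 352) with the extended Euclidean algorithm, tracking rows (r, s, t) with s·374 + t·352 = r:
  row A: (374, 1, 0)   [1·374 + 0·352 = 374]
  row B: (352, 0, 1)   [0·374 + 1·352 = 352]
  374 = 1·352 + 22   → row C = row A − 1·row B = (22, 1, −1)   [check: 1·374 − 1·352 = 22]
  352 = 16·22 + 0   → remainder 0, stop. gcd = 22 (last nonzero row C).
So gcd(352, 374) = 22, with Bézout identity 1·374 − 1·352 = 22. Containment (⊇): the Bézout identity exhibits 22 as an element of (352, 374), giving (22) ⊆ (352, 374). Containment (⊆): since 22 | 352 and 22 | 374 (352 = 22·16, 374 = 22·17), every Z-linear combination of 352 and 374 is divisible by 22, so (352, 374) ⊆ (22). Therefore (352, 374) = (22), d = 22.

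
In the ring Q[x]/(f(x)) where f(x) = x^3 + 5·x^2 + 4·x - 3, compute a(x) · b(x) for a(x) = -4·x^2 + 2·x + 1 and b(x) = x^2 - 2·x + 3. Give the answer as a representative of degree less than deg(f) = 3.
a · b ≡ -149·x^2 - 128·x + 93 (mod f(x))

First multiply in Q[x] without reducing: a · b = -4·x^4 + 10·x^3 - 15·x^2 + 4·x + 3. Now divide by f(x) = x^3 + 5·x^2 + 4·x - 3, eliminating the leading term at each step:
  leading term -4·x^4: subtract (-4·x)·f(x) = -4·x^4 - 20·x^3 - 16·x^2 + 12·x, leaving 30·x^3 + x^2 - 8·x + 3
  leading term 30·x^3: subtract (30)·f(x) = 30·x^3 + 150·x^2 + 120·x - 90, leaving -149·x^2 - 128·x + 93
The degree is now < 3, so this is the remainder. Hence a · b ≡ -149·x^2 - 128·x + 93 in Q[x]/(f).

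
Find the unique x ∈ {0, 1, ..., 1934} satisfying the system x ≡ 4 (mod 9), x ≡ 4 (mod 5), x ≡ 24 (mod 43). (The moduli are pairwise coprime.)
The moduli 9, 5, 43 are pairwise coprime, so by the CRT there is a unique solution mod 9·5·43 = 1935.
Solve by successive substitution. Start with x ≡ 4 (mod 9).
  Combine with x ≡ 4 (mod 5): write x = 4 + 9·t and require 4 + 9·t ≡ 4 (mod 5), i.e. 9·t ≡ 4 − 4 ≡ 0 (mod 5). Since 9^(−1) ≡ 4 (mod 5) (9 ≡ 4 (mod 5)), t ≡ 4·0 ≡ 0 (mod 5). So x ≡ 4 + 9·0 = 4 (mod 45).
  Combine with x ≡ 24 (mod 43): write x = 4 + 45·t and require 4 + 45·t ≡ 24 (mod 43), i.e. 45·t ≡ 24 − 4 ≡ 20 (mod 43). Since 45^(−1) ≡ 22 (mod 43) (45 ≡ 2 (mod 43)), t ≡ 22·20 ≡ 10 (mod 43). So x ≡ 4 + 45·10 = 454 (mod 1935).
Unique solution in [0, 1935): x = 454.

Final answer: x ≡ 454 (mod 1935); the representative in [0, 1935) is 454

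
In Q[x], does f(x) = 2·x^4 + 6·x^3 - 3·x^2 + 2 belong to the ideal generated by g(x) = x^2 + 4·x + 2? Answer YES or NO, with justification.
YES

In Q[x] the ideal (g) consists of all multiples of g, so f ∈ (g) iff g | f, i.e. iff the remainder of f on division by g is 0. Divide f by g (g is monic, so eliminate the leading term of the running remainder at each step):
  leading term 2·x^4: subtract (2·x^2)·g(x) = 2·x^4 + 8·x^3 + 4·x^2, leaving -2·x^3 - 7·x^2 + 2
  leading term -2·x^3: subtract (-2·x)·g(x) = -2·x^3 - 8·x^2 - 4·x, leaving x^2 + 4·x + 2
  leading term x^2: subtract (1)·g(x) = x^2 + 4·x + 2, leaving 0
The remainder is 0, so f(x) = g(x) · h(x) with h(x) = 2·x^2 - 2·x + 1. Hence g | f, i.e. f ∈ (g).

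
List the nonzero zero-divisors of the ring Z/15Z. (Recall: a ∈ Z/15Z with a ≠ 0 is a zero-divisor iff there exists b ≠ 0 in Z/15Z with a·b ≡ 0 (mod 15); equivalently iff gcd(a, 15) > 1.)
nonzero zero-divisors of Z/15Z = {3, 5, 6, 9, 10, 12}

An element a ∈ Z/15Z (with a ≠ 0) is a zero-divisor iff gcd(a, 15) > 1 (because a is a unit precisely when gcd(a, n) = 1, and in Z/nZ every nonzero, non-unit element is a zero-divisor). Scan a = 1, ..., 14 and keep those with gcd(a, 15) > 1:
  gcd(3, 15) = 3, gcd(5, 15) = 5, gcd(6, 15) = 3, gcd(9, 15) = 3, gcd(10, 15) = 5, gcd(12, 15) = 3.
All other a ∈ {1, ..., 14} have gcd(a, 15) = 1 and are units. So the nonzero zero-divisors are exactly the 6 values of a appearing in this scan.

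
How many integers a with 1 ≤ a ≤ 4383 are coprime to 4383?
2916

The number of a ∈ {1, ..., 4383} with gcd(a, 4383) = 1 is by definition Euler's totient φ(4383). φ is multiplicative, with φ(p^e) = p^e − p^(e−1). Factorise 4383 = 3^2 · 487. Then
  φ(4383) = (3^2 − 3^1) · (487 − 1) = 6 · 486 = 2916.
So there are 2916 such integers.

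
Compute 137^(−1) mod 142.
137^(−1) ≡ 85 (mod 142)

Apply the extended Euclidean algorithm to (142, 137), tracking rows (r, s, t) with s·142 + t·137 = r. Each division r_prev = q·r_cur + r_new produces the new row as (previous row) − q·(current row):
  row A: (142, 1, 0)   [1·142 + 0·137 = 142]
  row B: (137, 0, 1)   [0·142 + 1·137 = 137]
  142 = 1·137 + 5   → row C = row A − 1·row B = (5, 1, −1)   [check: 1·142 − 1·137 = 5]
  137 = 27·5 + 2   → row D = row B − 27·row C = (2, −27, 28)   [check: −27·142 + 28·137 = 2]
  5 = 2·2 + 1   → row E = row C − 2·row D = (1, 55, −57)   [check: 55·142 − 57·137 = 1]
  2 = 2·1 + 0   → remainder 0, stop. gcd = 1 (last nonzero row E).
The gcd is 1, so 137 is invertible mod 142. The last nonzero row gives 55·142 − 57·137 = 1, so t = −57. So 137^(−1) ≡ −57 ≡ 85 (mod 142). Verify: 137 · 85 = 11645 ≡ 1 (mod 142). ✓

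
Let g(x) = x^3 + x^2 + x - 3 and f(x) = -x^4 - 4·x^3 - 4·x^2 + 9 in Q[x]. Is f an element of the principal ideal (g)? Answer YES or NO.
In Q[x] the ideal (g) consists of all multiples of g, so f ∈ (g) iff g | f, i.e. iff the remainder of f on division by g is 0. Divide f by g (g is monic, so eliminate the leading term of the running remainder at each step):
  leading term -x^4: subtract (-x)·g(x) = -x^4 - x^3 - x^2 + 3·x, leaving -3·x^3 - 3·x^2 - 3·x + 9
  leading term -3·x^3: subtract (-3)·g(x) = -3·x^3 - 3·x^2 - 3·x + 9, leaving 0
The remainder is 0, so f(x) = g(x) · h(x) with h(x) = -x - 3. Hence g | f, i.e. f ∈ (g).

Final answer: YES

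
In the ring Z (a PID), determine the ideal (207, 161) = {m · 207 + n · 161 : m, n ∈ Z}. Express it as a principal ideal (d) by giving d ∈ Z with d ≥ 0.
In the PID Z, (a, b) is generated by gcd(a, b). Compute gcd(207, 161) with the extended Euclidean algorithm, tracking rows (r, s, t) with s·207 + t·161 = r:
  row A: (207, 1, 0)   [1·207 + 0·161 = 207]
  row B: (161, 0, 1)   [0·207 + 1·161 = 161]
  207 = 1·161 + 46   → row C = row A − 1·row B = (46, 1, −1)   [check: 1·207 − 1·161 = 46]
  161 = 3·46 + 23   → row D = row B − 3·row C = (23, −3, 4)   [check: −3·207 + 4·161 = 23]
  46 = 2·23 + 0   → remainder 0, stop. gcd = 23 (last nonzero row D).
So gcd(207, 161) = 23, with Bézout identity −3·207 + 4·161 = 23. Containment (⊇): the Bézout identity exhibits 23 as an element of (207, 161), giving (23) ⊆ (207, 161). Containment (⊆): since 23 | 207 and 23 | 161 (207 = 23·9, 161 = 23·7), every Z-linear combination of 207 and 161 is divisible by 23, so (207, 161) ⊆ (23). Therefore (207, 161) = (23), d = 23.

Final answer: (207, 161) = (23); d = 23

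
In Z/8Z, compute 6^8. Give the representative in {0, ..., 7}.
Use repeated squaring. Binary(8) = 1000. Walk through the bits of the exponent 8 left-to-right: at each bit after the leading one, square the running value, then multiply by 6 if the bit is 1 (always reducing mod 8):
  bit 1 = 1 (leading): start with 6.
  bit 2 = 0: square 6^2 = 36 ≡ 4 (mod 8).
  bit 3 = 0: square 4^2 = 16 ≡ 0 (mod 8).
  bit 4 = 0: square 0^2 = 0 (mod 8).
Final value: 6^8 ≡ 0 (mod 8).

Final answer: 0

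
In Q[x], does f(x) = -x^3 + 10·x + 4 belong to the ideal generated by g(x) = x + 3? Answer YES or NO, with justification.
In Q[x] the ideal (g) consists of all multiples of g, so f ∈ (g) iff g | f, i.e. iff the remainder of f on division by g is 0. Divide f by g (g is monic, so eliminate the leading term of the running remainder at each step):
  leading term -x^3: subtract (-x^2)·g(x) = -x^3 - 3·x^2, leaving 3·x^2 + 10·x + 4
  leading term 3·x^2: subtract (3·x)·g(x) = 3·x^2 + 9·x, leaving x + 4
  leading term x: subtract (1)·g(x) = x + 3, leaving 1
The remainder r(x) = 1 ≠ 0 (and deg r < deg g), so g ∤ f, i.e. f ∉ (g).

Final answer: NO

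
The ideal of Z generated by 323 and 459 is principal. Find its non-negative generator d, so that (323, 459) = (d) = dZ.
(323, 459) = (17); d = 17

In the PID Z, (a, b) is generated by gcd(a, b). Compute gcd(459, 323) with the extended Euclidean algorithm, tracking rows (r, s, t) with s·459 + t·323 = r:
  row A: (459, 1, 0)   [1·459 + 0·323 = 459]
  row B: (323, 0, 1)   [0·459 + 1·323 = 323]
  459 = 1·323 + 136   → row C = row A − 1·row B = (136, 1, −1)   [check: 1·459 − 1·323 = 136]
  323 = 2·136 + 51   → row D = row B − 2·row C = (51, −2, 3)   [check: −2·459 + 3·323 = 51]
  136 = 2·51 + 34   → row E = row C − 2·row D = (34, 5, −7)   [check: 5·459 − 7·323 = 34]
  51 = 1·34 + 17   → row F = row D − 1·row E = (17, −7, 10)   [check: −7·459 + 10·323 = 17]
  34 = 2·17 + 0   → remainder 0, stop. gcd = 17 (last nonzero row F).
So gcd(323, 459) = 17, with Bézout identity −7·459 + 10·323 = 17. Containment (⊇): the Bézout identity exhibits 17 as an element of (323, 459), giving (17) ⊆ (323, 459). Containment (⊆): since 17 | 323 and 17 | 459 (323 = 17·19, 459 = 17·27), every Z-linear combination of 323 and 459 is divisible by 17, so (323, 459) ⊆ (17). Therefore (323, 459) = (17), d = 17.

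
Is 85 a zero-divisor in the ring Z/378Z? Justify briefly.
NO

gcd(85, 378) = 1, so 85 is a unit in Z/378Z (it has a multiplicative inverse). A unit cannot be a zero-divisor: if 85·b ≡ 0 then multiplying both sides by 85^(−1) gives b ≡ 0. So 85 is not a zero-divisor.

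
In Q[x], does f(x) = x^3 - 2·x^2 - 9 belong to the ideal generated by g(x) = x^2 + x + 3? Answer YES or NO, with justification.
YES

In Q[x] the ideal (g) consists of all multiples of g, so f ∈ (g) iff g | f, i.e. iff the remainder of f on division by g is 0. Divide f by g (g is monic, so eliminate the leading term of the running remainder at each step):
  leading term x^3: subtract (x)·g(x) = x^3 + x^2 + 3·x, leaving -3·x^2 - 3·x - 9
  leading term -3·x^2: subtract (-3)·g(x) = -3·x^2 - 3·x - 9, leaving 0
The remainder is 0, so f(x) = g(x) · h(x) with h(x) = x - 3. Hence g | f, i.e. f ∈ (g).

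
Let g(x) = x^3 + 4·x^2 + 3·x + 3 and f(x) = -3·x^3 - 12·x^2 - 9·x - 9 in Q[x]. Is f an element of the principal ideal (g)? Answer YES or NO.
In Q[x] the ideal (g) consists of all multiples of g, so f ∈ (g) iff g | f, i.e. iff the remainder of f on division by g is 0. Divide f by g (g is monic, so eliminate the leading term of the running remainder at each step):
  leading term -3·x^3: subtract (-3)·g(x) = -3·x^3 - 12·x^2 - 9·x - 9, leaving 0
The remainder is 0, so f(x) = g(x) · h(x) with h(x) = -3. Hence g | f, i.e. f ∈ (g).

Final answer: YES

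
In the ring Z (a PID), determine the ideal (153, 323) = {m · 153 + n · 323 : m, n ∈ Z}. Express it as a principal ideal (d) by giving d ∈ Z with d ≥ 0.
In the PID Z, (a, b) is generated by gcd(a, b). Compute gcd(323, 153) with the extended Euclidean algorithm, tracking rows (r, s, t) with s·323 + t·153 = r:
  row A: (323, 1, 0)   [1·323 + 0·153 = 323]
  row B: (153, 0, 1)   [0·323 + 1·153 = 153]
  323 = 2·153 + 17   → row C = row A − 2·row B = (17, 1, −2)   [check: 1·323 − 2·153 = 17]
  153 = 9·17 + 0   → remainder 0, stop. gcd = 17 (last nonzero row C).
So gcd(153, 323) = 17, with Bézout identity 1·323 − 2·153 = 17. Containment (⊇): the Bézout identity exhibits 17 as an element of (153, 323), giving (17) ⊆ (153, 323). Containment (⊆): since 17 | 153 and 17 | 323 (153 = 17·9, 323 = 17·19), every Z-linear combination of 153 and 323 is divisible by 17, so (153, 323) ⊆ (17). Therefore (153, 323) = (17), d = 17.

Final answer: (153, 323) = (17); d = 17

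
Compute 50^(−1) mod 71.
50^(−1) ≡ 27 (mod 71)

Apply the extended Euclidean algorithm to (71, 50), tracking rows (r, s, t) with s·71 + t·50 = r. Each division r_prev = q·r_cur + r_new produces the new row as (previous row) − q·(current row):
  row A: (71, 1, 0)   [1·71 + 0·50 = 71]
  row B: (50, 0, 1)   [0·71 + 1·50 = 50]
  71 = 1·50 + 21   → row C = row A − 1·row B = (21, 1, −1)   [check: 1·71 − 1·50 = 21]
  50 = 2·21 + 8   → row D = row B − 2·row C = (8, −2, 3)   [check: −2·71 + 3·50 = 8]
  21 = 2·8 + 5   → row E = row C − 2·row D = (5, 5, −7)   [check: 5·71 − 7·50 = 5]
  8 = 1·5 + 3   → row F = row D − 1·row E = (3, −7, 10)   [check: −7·71 + 10·50 = 3]
  5 = 1·3 + 2   → row G = row E − 1·row F = (2, 12, −17)   [check: 12·71 − 17·50 = 2]
  3 = 1·2 + 1   → row H = row F − 1·row G = (1, −19, 27)   [check: −19·71 + 27·50 = 1]
  2 = 2·1 + 0   → remainder 0, stop. gcd = 1 (last nonzero row H).
The gcd is 1, so 50 is invertible mod 71. The last nonzero row gives −19·71 + 27·50 = 1, so t = 27. So 50^(−1) ≡ 27 (mod 71). Verify: 50 · 27 = 1350 ≡ 1 (mod 71). ✓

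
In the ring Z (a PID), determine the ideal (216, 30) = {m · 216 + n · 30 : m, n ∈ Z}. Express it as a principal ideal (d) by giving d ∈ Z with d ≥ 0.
(216, 30) = (6); d = 6

In the PID Z, (a, b) is generated by gcd(a, b). Compute gcd(216, 30) with the extended Euclidean algorithm, tracking rows (r, s, t) with s·216 + t·30 = r:
  row A: (216, 1, 0)   [1·216 + 0·30 = 216]
  row B: (30, 0, 1)   [0·216 + 1·30 = 30]
  216 = 7·30 + 6   → row C = row A − 7·row B = (6, 1, −7)   [check: 1·216 − 7·30 = 6]
  30 = 5·6 + 0   → remainder 0, stop. gcd = 6 (last nonzero row C).
So gcd(216, 30) = 6, with Bézout identity 1·216 − 7·30 = 6. Containment (⊇): the Bézout identity exhibits 6 as an element of (216, 30), giving (6) ⊆ (216, 30). Containment (⊆): since 6 | 216 and 6 | 30 (216 = 6·36, 30 = 6·5), every Z-linear combination of 216 and 30 is divisible by 6, so (216, 30) ⊆ (6). Therefore (216, 30) = (6), d = 6.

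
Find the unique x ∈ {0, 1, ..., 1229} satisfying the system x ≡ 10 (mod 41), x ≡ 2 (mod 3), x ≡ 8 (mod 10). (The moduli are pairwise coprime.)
x ≡ 338 (mod 1230); the representative in [0, 1230) is 338

The moduli 41, 3, 10 are pairwise coprime, so by the CRT there is a unique solution mod 41·3·10 = 1230.
Solve by successive substitution. Start with x ≡ 10 (mod 41).
  Combine with x ≡ 2 (mod 3): write x = 10 + 41·t and require 10 + 41·t ≡ 2 (mod 3), i.e. 41·t ≡ 2 − 10 ≡ 1 (mod 3). Since 41^(−1) ≡ 2 (mod 3) (41 ≡ 2 (mod 3)), t ≡ 2·1 ≡ 2 (mod 3). So x ≡ 10 + 41·2 = 92 (mod 123).
  Combine with x ≡ 8 (mod 10): write x = 92 + 123·t and require 92 + 123·t ≡ 8 (mod 10), i.e. 123·t ≡ 8 − 92 ≡ 6 (mod 10). Since 123^(−1) ≡ 7 (mod 10) (123 ≡ 3 (mod 10)), t ≡ 7·6 ≡ 2 (mod 10). So x ≡ 92 + 123·2 = 338 (mod 1230).
Unique solution in [0, 1230): x = 338.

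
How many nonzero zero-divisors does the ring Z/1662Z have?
In Z/1662Z each nonzero element is either a unit (gcd with 1662 is 1) or a zero-divisor (gcd > 1). The number of units is φ(1662): factorise 1662 = 2 · 3 · 277, so φ(1662) = (2 − 1) · (3 − 1) · (277 − 1) = 1 · 2 · 276 = 552. The nonzero elements number 1662 − 1 = 1661. Hence the nonzero zero-divisors number 1661 − 552 = 1109.

Final answer: Z/1662Z has 1109 nonzero zero-divisors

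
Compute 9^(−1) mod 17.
9^(−1) ≡ 2 (mod 17)

Apply the extended Euclidean algorithm to (17, 9), tracking rows (r, s, t) with s·17 + t·9 = r. Each division r_prev = q·r_cur + r_new produces the new row as (previous row) − q·(current row):
  row A: (17, 1, 0)   [1·17 + 0·9 = 17]
  row B: (9, 0, 1)   [0·17 + 1·9 = 9]
  17 = 1·9 + 8   → row C = row A − 1·row B = (8, 1, −1)   [check: 1·17 − 1·9 = 8]
  9 = 1·8 + 1   → row D = row B − 1·row C = (1, −1, 2)   [check: −1·17 + 2·9 = 1]
  8 = 8·1 + 0   → remainder 0, stop. gcd = 1 (last nonzero row D).
The gcd is 1, so 9 is invertible mod 17. The last nonzero row gives −1·17 + 2·9 = 1, so t = 2. So 9^(−1) ≡ 2 (mod 17). Verify: 9 · 2 = 18 ≡ 1 (mod 17). ✓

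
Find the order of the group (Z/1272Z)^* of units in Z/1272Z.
(Z/1272Z)^* consists of the classes a with gcd(a, 1272) = 1, so its order is φ(1272). φ is multiplicative, with φ(p^e) = p^e − p^(e−1). Factorise 1272 = 2^3 · 3 · 53. Then
  φ(1272) = (2^3 − 2^2) · (3 − 1) · (53 − 1) = 4 · 2 · 52 = 416.
Thus |(Z/1272Z)^*| = 416.

Final answer: |(Z/1272Z)^*| = 416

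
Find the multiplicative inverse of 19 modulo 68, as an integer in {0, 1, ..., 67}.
Apply the extended Euclidean algorithm to (68, 19), tracking rows (r, s, t) with s·68 + t·19 = r. Each division r_prev = q·r_cur + r_new produces the new row as (previous row) − q·(current row):
  row A: (68, 1, 0)   [1·68 + 0·19 = 68]
  row B: (19, 0, 1)   [0·68 + 1·19 = 19]
  68 = 3·19 + 11   → row C = row A − 3·row B = (11, 1, −3)   [check: 1·68 − 3·19 = 11]
  19 = 1·11 + 8   → row D = row B − 1·row C = (8, −1, 4)   [check: −1·68 + 4·19 = 8]
  11 = 1·8 + 3   → row E = row C − 1·row D = (3, 2, −7)   [check: 2·68 − 7·19 = 3]
  8 = 2·3 + 2   → row F = row D − 2·row E = (2, −5, 18)   [check: −5·68 + 18·19 = 2]
  3 = 1·2 + 1   → row G = row E − 1·row F = (1, 7, −25)   [check: 7·68 − 25·19 = 1]
  2 = 2·1 + 0   → remainder 0, stop. gcd = 1 (last nonzero row G).
The gcd is 1, so 19 is invertible mod 68. The last nonzero row gives 7·68 − 25·19 = 1, so t = −25. So 19^(−1) ≡ −25 ≡ 43 (mod 68). Verify: 19 · 43 = 817 ≡ 1 (mod 68). ✓

Final answer: 19^(−1) ≡ 43 (mod 68)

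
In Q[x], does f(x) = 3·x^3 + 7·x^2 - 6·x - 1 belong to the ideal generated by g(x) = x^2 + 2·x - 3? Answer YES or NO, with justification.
In Q[x] the ideal (g) consists of all multiples of g, so f ∈ (g) iff g | f, i.e. iff the remainder of f on division by g is 0. Divide f by g (g is monic, so eliminate the leading term of the running remainder at each step):
  leading term 3·x^3: subtract (3·x)·g(x) = 3·x^3 + 6·x^2 - 9·x, leaving x^2 + 3·x - 1
  leading term x^2: subtract (1)·g(x) = x^2 + 2·x - 3, leaving x + 2
The remainder r(x) = x + 2 ≠ 0 (and deg r < deg g), so g ∤ f, i.e. f ∉ (g).

Final answer: NO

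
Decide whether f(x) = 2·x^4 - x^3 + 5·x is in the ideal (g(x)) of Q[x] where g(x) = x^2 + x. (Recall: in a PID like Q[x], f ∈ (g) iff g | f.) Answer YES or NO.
NO

In Q[x] the ideal (g) consists of all multiples of g, so f ∈ (g) iff g | f, i.e. iff the remainder of f on division by g is 0. Divide f by g (g is monic, so eliminate the leading term of the running remainder at each step):
  leading term 2·x^4: subtract (2·x^2)·g(x) = 2·x^4 + 2·x^3, leaving -3·x^3 + 5·x
  leading term -3·x^3: subtract (-3·x)·g(x) = -3·x^3 - 3·x^2, leaving 3·x^2 + 5·x
  leading term 3·x^2: subtract (3)·g(x) = 3·x^2 + 3·x, leaving 2·x
The remainder r(x) = 2·x ≠ 0 (and deg r < deg g), so g ∤ f, i.e. f ∉ (g).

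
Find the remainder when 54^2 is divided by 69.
18

Use repeated squaring. Binary(2) = 10. Walk through the bits of the exponent 2 left-to-right: at each bit after the leading one, square the running value, then multiply by 54 if the bit is 1 (always reducing mod 69):
  bit 1 = 1 (leading): start with 54.
  bit 2 = 0: square 54^2 = 2916 ≡ 18 (mod 69).
Final value: 54^2 ≡ 18 (mod 69).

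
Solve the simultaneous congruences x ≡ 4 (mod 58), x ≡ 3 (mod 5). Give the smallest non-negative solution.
x ≡ 178 (mod 290); the representative in [0, 290) is 178

The moduli 58, 5 are pairwise coprime, so by the CRT there is a unique solution mod 58·5 = 290.
Solve by successive substitution. Start with x ≡ 4 (mod 58).
  Combine with x ≡ 3 (mod 5): write x = 4 + 58·t and require 4 + 58·t ≡ 3 (mod 5), i.e. 58·t ≡ 3 − 4 ≡ 4 (mod 5). Since 58^(−1) ≡ 2 (mod 5) (58 ≡ 3 (mod 5)), t ≡ 2·4 ≡ 3 (mod 5). So x ≡ 4 + 58·3 = 178 (mod 290).
Unique solution in [0, 290): x = 178.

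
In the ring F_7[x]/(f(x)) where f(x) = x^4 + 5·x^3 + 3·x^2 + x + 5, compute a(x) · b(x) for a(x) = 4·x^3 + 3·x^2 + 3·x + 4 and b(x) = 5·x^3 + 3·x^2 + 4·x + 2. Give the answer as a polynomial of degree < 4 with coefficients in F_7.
a · b ≡ 4·x^2 + 5 (mod f(x))

Multiply as integer polynomials: a · b = 20·x^6 + 27·x^5 + 40·x^4 + 49·x^3 + 30·x^2 + 22·x + 8. Reducing coefficients mod 7: a · b ≡ 6·x^6 + 6·x^5 + 5·x^4 + 2·x^2 + x + 1. Now divide by f(x) = x^4 + 5·x^3 + 3·x^2 + x + 5 in F_7[x], eliminating the leading term at each step:
  leading term 6·x^6: subtract (6·x^2)·f(x) = 6·x^6 + 2·x^5 + 4·x^4 + 6·x^3 + 2·x^2, leaving 4·x^5 + x^4 + x^3 + x + 1 (coefficients mod 7)
  leading term 4·x^5: subtract (4·x)·f(x) = 4·x^5 + 6·x^4 + 5·x^3 + 4·x^2 + 6·x, leaving 2·x^4 + 3·x^3 + 3·x^2 + 2·x + 1 (coefficients mod 7)
  leading term 2·x^4: subtract (2)·f(x) = 2·x^4 + 3·x^3 + 6·x^2 + 2·x + 3, leaving 4·x^2 + 5 (coefficients mod 7)
The degree is now < 4, so this is the remainder. Hence a · b ≡ 4·x^2 + 5 in F_7[x]/(f).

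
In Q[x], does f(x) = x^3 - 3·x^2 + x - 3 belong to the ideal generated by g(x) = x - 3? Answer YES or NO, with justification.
YES

In Q[x] the ideal (g) consists of all multiples of g, so f ∈ (g) iff g | f, i.e. iff the remainder of f on division by g is 0. Divide f by g (g is monic, so eliminate the leading term of the running remainder at each step):
  leading term x^3: subtract (x^2)·g(x) = x^3 - 3·x^2, leaving x - 3
  leading term x: subtract (1)·g(x) = x - 3, leaving 0
The remainder is 0, so f(x) = g(x) · h(x) with h(x) = x^2 + 1. Hence g | f, i.e. f ∈ (g).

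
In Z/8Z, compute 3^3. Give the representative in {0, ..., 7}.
Use repeated squaring. Binary(3) = 11. Walk through the bits of the exponent 3 left-to-right: at each bit after the leading one, square the running value, then multiply by 3 if the bit is 1 (always reducing mod 8):
  bit 1 = 1 (leading): start with 3.
  bit 2 = 1: square 3^2 = 9 ≡ 1; bit is 1, so multiply 1·3 = 3 (mod 8).
Final value: 3^3 ≡ 3 (mod 8).

Final answer: 3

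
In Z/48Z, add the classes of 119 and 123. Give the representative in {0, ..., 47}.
Reduce the summands first: 119 ≡ 23, 123 ≡ 27 (mod 48), so 119 + 123 ≡ 23 + 27 (mod 48). 23 + 27 = 50; 50 = 1·48 + 2, so (119 + 123) mod 48 = 2.

Final answer: 2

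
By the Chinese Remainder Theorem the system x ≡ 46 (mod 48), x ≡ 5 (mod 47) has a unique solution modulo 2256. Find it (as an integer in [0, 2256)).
x ≡ 334 (mod 2256); the representative in [0, 2256) is 334

The moduli 48, 47 are pairwise coprime, so by the CRT there is a unique solution mod 48·47 = 2256.
Solve by successive substitution. Start with x ≡ 46 (mod 48).
  Combine with x ≡ 5 (mod 47): write x = 46 + 48·t and require 46 + 48·t ≡ 5 (mod 47), i.e. 48·t ≡ 5 − 46 ≡ 6 (mod 47). Since 48^(−1) ≡ 1 (mod 47) (48 ≡ 1 (mod 47)), t ≡ 1·6 ≡ 6 (mod 47). So x ≡ 46 + 48·6 = 334 (mod 2256).
Unique solution in [0, 2256): x = 334.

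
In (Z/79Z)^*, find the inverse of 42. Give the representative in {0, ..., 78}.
42^(−1) ≡ 32 (mod 79)

Apply the extended Euclidean algorithm to (79, 42), tracking rows (r, s, t) with s·79 + t·42 = r. Each division r_prev = q·r_cur + r_new produces the new row as (previous row) − q·(current row):
  row A: (79, 1, 0)   [1·79 + 0·42 = 79]
  row B: (42, 0, 1)   [0·79 + 1·42 = 42]
  79 = 1·42 + 37   → row C = row A − 1·row B = (37, 1, −1)   [check: 1·79 − 1·42 = 37]
  42 = 1·37 + 5   → row D = row B − 1·row C = (5, −1, 2)   [check: −1·79 + 2·42 = 5]
  37 = 7·5 + 2   → row E = row C − 7·row D = (2, 8, −15)   [check: 8·79 − 15·42 = 2]
  5 = 2·2 + 1   → row F = row D − 2·row E = (1, −17, 32)   [check: −17·79 + 32·42 = 1]
  2 = 2·1 + 0   → remainder 0, stop. gcd = 1 (last nonzero row F).
The gcd is 1, so 42 is invertible mod 79. The last nonzero row gives −17·79 + 32·42 = 1, so t = 32. So 42^(−1) ≡ 32 (mod 79). Verify: 42 · 32 = 1344 ≡ 1 (mod 79). ✓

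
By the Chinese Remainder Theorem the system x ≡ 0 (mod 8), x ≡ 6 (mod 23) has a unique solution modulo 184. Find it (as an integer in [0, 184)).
The moduli 8, 23 are pairwise coprime, so by the CRT there is a unique solution mod 8·23 = 184.
Solve by successive substitution. Start with x ≡ 0 (mod 8).
  Combine with x ≡ 6 (mod 23): write x = 8·t and require 8·t ≡ 6 (mod 23). Since 8^(−1) ≡ 3 (mod 23), t ≡ 3·6 ≡ 18 (mod 23). So x ≡ 8·18 = 144 (mod 184).
Unique solution in [0, 184): x = 144.

Final answer: x ≡ 144 (mod 184); the representative in [0, 184) is 144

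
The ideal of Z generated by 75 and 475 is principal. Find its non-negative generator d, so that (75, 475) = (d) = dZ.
(75, 475) = (25); d = 25

In the PID Z, (a, b) is generated by gcd(a, b). Compute gcd(475, 75) with the extended Euclidean algorithm, tracking rows (r, s, t) with s·475 + t·75 = r:
  row A: (475, 1, 0)   [1·475 + 0·75 = 475]
  row B: (75, 0, 1)   [0·475 + 1·75 = 75]
  475 = 6·75 + 25   → row C = row A − 6·row B = (25, 1, −6)   [check: 1·475 − 6·75 = 25]
  75 = 3·25 + 0   → remainder 0, stop. gcd = 25 (last nonzero row C).
So gcd(75, 475) = 25, with Bézout identity 1·475 − 6·75 = 25. Containment (⊇): the Bézout identity exhibits 25 as an element of (75, 475), giving (25) ⊆ (75, 475). Containment (⊆): since 25 | 75 and 25 | 475 (75 = 25·3, 475 = 25·19), every Z-linear combination of 75 and 475 is divisible by 25, so (75, 475) ⊆ (25). Therefore (75, 475) = (25), d = 25.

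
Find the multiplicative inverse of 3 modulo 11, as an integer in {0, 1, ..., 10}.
Apply the extended Euclidean algorithm to (11, 3), tracking rows (r, s, t) with s·11 + t·3 = r. Each division r_prev = q·r_cur + r_new produces the new row as (previous row) − q·(current row):
  row A: (11, 1, 0)   [1·11 + 0·3 = 11]
  row B: (3, 0, 1)   [0·11 + 1·3 = 3]
  11 = 3·3 + 2   → row C = row A − 3·row B = (2, 1, −3)   [check: 1·11 − 3·3 = 2]
  3 = 1·2 + 1   → row D = row B − 1·row C = (1, −1, 4)   [check: −1·11 + 4·3 = 1]
  2 = 2·1 + 0   → remainder 0, stop. gcd = 1 (last nonzero row D).
The gcd is 1, so 3 is invertible mod 11. The last nonzero row gives −1·11 + 4·3 = 1, so t = 4. So 3^(−1) ≡ 4 (mod 11). Verify: 3 · 4 = 12 ≡ 1 (mod 11). ✓

Final answer: 3^(−1) ≡ 4 (mod 11)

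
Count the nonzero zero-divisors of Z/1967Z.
In Z/1967Z each nonzero element is either a unit (gcd with 1967 is 1) or a zero-divisor (gcd > 1). The number of units is φ(1967): factorise 1967 = 7 · 281, so φ(1967) = (7 − 1) · (281 − 1) = 6 · 280 = 1680. The nonzero elements number 1967 − 1 = 1966. Hence the nonzero zero-divisors number 1966 − 1680 = 286.

Final answer: Z/1967Z has 286 nonzero zero-divisors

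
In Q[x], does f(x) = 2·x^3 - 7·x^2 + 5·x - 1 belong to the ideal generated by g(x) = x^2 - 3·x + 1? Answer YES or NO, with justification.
YES

In Q[x] the ideal (g) consists of all multiples of g, so f ∈ (g) iff g | f, i.e. iff the remainder of f on division by g is 0. Divide f by g (g is monic, so eliminate the leading term of the running remainder at each step):
  leading term 2·x^3: subtract (2·x)·g(x) = 2·x^3 - 6·x^2 + 2·x, leaving -x^2 + 3·x - 1
  leading term -x^2: subtract (-1)·g(x) = -x^2 + 3·x - 1, leaving 0
The remainder is 0, so f(x) = g(x) · h(x) with h(x) = 2·x - 1. Hence g | f, i.e. f ∈ (g).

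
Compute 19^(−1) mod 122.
Apply the extended Euclidean algorithm to (122, 19), tracking rows (r, s, t) with s·122 + t·19 = r. Each division r_prev = q·r_cur + r_new produces the new row as (previous row) − q·(current row):
  row A: (122, 1, 0)   [1·122 + 0·19 = 122]
  row B: (19, 0, 1)   [0·122 + 1·19 = 19]
  122 = 6·19 + 8   → row C = row A − 6·row B = (8, 1, −6)   [check: 1·122 − 6·19 = 8]
  19 = 2·8 + 3   → row D = row B − 2·row C = (3, −2, 13)   [check: −2·122 + 13·19 = 3]
  8 = 2·3 + 2   → row E = row C − 2·row D = (2, 5, −32)   [check: 5·122 − 32·19 = 2]
  3 = 1·2 + 1   → row F = row D − 1·row E = (1, −7, 45)   [check: −7·122 + 45·19 = 1]
  2 = 2·1 + 0   → remainder 0, stop. gcd = 1 (last nonzero row F).
The gcd is 1, so 19 is invertible mod 122. The last nonzero row gives −7·122 + 45·19 = 1, so t = 45. So 19^(−1) ≡ 45 (mod 122). Verify: 19 · 45 = 855 ≡ 1 (mod 122). ✓

Final answer: 19^(−1) ≡ 45 (mod 122)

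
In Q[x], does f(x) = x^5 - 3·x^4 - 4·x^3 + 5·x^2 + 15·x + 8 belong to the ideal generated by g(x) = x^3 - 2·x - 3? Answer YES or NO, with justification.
NO

In Q[x] the ideal (g) consists of all multiples of g, so f ∈ (g) iff g | f, i.e. iff the remainder of f on division by g is 0. Divide f by g (g is monic, so eliminate the leading term of the running remainder at each step):
  leading term x^5: subtract (x^2)·g(x) = x^5 - 2·x^3 - 3·x^2, leaving -3·x^4 - 2·x^3 + 8·x^2 + 15·x + 8
  leading term -3·x^4: subtract (-3·x)·g(x) = -3·x^4 + 6·x^2 + 9·x, leaving -2·x^3 + 2·x^2 + 6·x + 8
  leading term -2·x^3: subtract (-2)·g(x) = -2·x^3 + 4·x + 6, leaving 2·x^2 + 2·x + 2
The remainder r(x) = 2·x^2 + 2·x + 2 ≠ 0 (and deg r < deg g), so g ∤ f, i.e. f ∉ (g).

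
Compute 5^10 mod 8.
1

Use repeated squaring. Binary(10) = 1010. Walk through the bits of the exponent 10 left-to-right: at each bit after the leading one, square the running value, then multiply by 5 if the bit is 1 (always reducing mod 8):
  bit 1 = 1 (leading): start with 5.
  bit 2 = 0: square 5^2 = 25 ≡ 1 (mod 8).
  bit 3 = 1: square 1^2 = 1; bit is 1, so multiply 1·5 = 5 (mod 8).
  bit 4 = 0: square 5^2 = 25 ≡ 1 (mod 8).
Final value: 5^10 ≡ 1 (mod 8).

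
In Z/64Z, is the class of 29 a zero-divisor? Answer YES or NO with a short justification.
gcd(29, 64) = 1, so 29 is a unit in Z/64Z (it has a multiplicative inverse). A unit cannot be a zero-divisor: if 29·b ≡ 0 then multiplying both sides by 29^(−1) gives b ≡ 0. So 29 is not a zero-divisor.

Final answer: NO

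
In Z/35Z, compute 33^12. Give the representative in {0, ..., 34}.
Use repeated squaring. Binary(12) = 1100. Walk through the bits of the exponent 12 left-to-right: at each bit after the leading one, square the running value, then multiply by 33 if the bit is 1 (always reducing mod 35):
  bit 1 = 1 (leading): start with 33.
  bit 2 = 1: square 33^2 = 1089 ≡ 4; bit is 1, so multiply 4·33 = 132 ≡ 27 (mod 35).
  bit 3 = 0: square 27^2 = 729 ≡ 29 (mod 35).
  bit 4 = 0: square 29^2 = 841 ≡ 1 (mod 35).
Final value: 33^12 ≡ 1 (mod 35).

Final answer: 1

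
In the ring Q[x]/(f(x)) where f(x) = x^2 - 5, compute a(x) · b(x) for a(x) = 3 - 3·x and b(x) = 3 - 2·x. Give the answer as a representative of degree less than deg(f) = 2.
a · b ≡ 39 - 15·x (mod f(x))

First multiply in Q[x] without reducing: a · b = 6·x^2 - 15·x + 9. Now divide by f(x) = x^2 - 5, eliminating the leading term at each step:
  leading term 6·x^2: subtract (6)·f(x) = 6·x^2 - 30, leaving 39 - 15·x
The degree is now < 2, so this is the remainder. Hence a · b ≡ 39 - 15·x in Q[x]/(f).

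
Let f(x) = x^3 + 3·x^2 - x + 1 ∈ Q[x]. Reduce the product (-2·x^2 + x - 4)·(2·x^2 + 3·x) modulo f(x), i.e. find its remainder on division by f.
First multiply in Q[x] without reducing: a · b = -4·x^4 - 4·x^3 - 5·x^2 - 12·x. Now divide by f(x) = x^3 + 3·x^2 - x + 1, eliminating the leading term at each step:
  leading term -4·x^4: subtract (-4·x)·f(x) = -4·x^4 - 12·x^3 + 4·x^2 - 4·x, leaving 8·x^3 - 9·x^2 - 8·x
  leading term 8·x^3: subtract (8)·f(x) = 8·x^3 + 24·x^2 - 8·x + 8, leaving -33·x^2 - 8
The degree is now < 3, so this is the remainder. Hence a · b ≡ -33·x^2 - 8 in Q[x]/(f).

Final answer: a · b ≡ -33·x^2 - 8 (mod f(x))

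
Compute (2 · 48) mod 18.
Reduce the factors first: 48 ≡ 12 (mod 18), so 2 · 48 ≡ 2 · 12 (mod 18). 2 · 12 = 24. Dividing by 18: 24 = 1·18 + 6. So (2 · 48) mod 18 = 6.

Final answer: 6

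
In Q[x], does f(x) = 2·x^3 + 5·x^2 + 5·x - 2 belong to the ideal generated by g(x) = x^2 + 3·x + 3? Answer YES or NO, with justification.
NO

In Q[x] the ideal (g) consists of all multiples of g, so f ∈ (g) iff g | f, i.e. iff the remainder of f on division by g is 0. Divide f by g (g is monic, so eliminate the leading term of the running remainder at each step):
  leading term 2·x^3: subtract (2·x)·g(x) = 2·x^3 + 6·x^2 + 6·x, leaving -x^2 - x - 2
  leading term -x^2: subtract (-1)·g(x) = -x^2 - 3·x - 3, leaving 2·x + 1
The remainder r(x) = 2·x + 1 ≠ 0 (and deg r < deg g), so g ∤ f, i.e. f ∉ (g).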